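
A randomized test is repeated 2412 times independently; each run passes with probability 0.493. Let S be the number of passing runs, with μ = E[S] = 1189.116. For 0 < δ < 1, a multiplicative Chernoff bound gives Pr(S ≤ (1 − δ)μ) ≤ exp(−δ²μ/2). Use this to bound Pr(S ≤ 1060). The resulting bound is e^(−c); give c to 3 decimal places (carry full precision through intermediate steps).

7.010

Write 1060 = (1 − δ)μ, so δ = 1 − 1060/1189.116 = 0.1085815…
Then the exponent is δ²μ/2 = (μ − 1060)²/(2μ) = 7.009805.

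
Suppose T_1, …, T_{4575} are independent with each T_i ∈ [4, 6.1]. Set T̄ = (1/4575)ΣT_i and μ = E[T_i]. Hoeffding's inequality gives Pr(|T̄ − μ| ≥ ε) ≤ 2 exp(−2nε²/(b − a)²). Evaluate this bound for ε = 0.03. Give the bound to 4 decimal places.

Exponent: 2nε²/(b − a)² = 2·4575·0.03² / 2.1² = 1.86735.
Bound = 2·exp(−1.86735) = 0.30907.

0.3091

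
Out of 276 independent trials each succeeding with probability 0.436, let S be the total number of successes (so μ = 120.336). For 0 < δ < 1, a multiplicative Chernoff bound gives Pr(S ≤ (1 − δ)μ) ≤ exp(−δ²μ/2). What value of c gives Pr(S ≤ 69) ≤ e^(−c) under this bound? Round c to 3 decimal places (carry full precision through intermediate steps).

Write 69 = (1 − δ)μ, so δ = 1 − 69/120.336 = 0.4266055…
Then the exponent is δ²μ/2 = (μ − 69)²/(2μ) = 10.950110.

10.950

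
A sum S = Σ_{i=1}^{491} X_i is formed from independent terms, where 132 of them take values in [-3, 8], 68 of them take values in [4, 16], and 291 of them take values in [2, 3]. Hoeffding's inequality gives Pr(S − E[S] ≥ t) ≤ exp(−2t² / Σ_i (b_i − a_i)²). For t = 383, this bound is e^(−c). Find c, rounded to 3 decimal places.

11.260

Σ(b_i − a_i)² = 132·11² + 68·12² + 291·1² = 26055.
c = 2t² / 26055 = 2·383² / 26055 = 11.2600.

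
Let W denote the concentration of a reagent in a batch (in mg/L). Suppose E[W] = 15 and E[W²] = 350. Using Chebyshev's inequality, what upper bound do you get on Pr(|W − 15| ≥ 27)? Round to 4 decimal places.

0.1715

Var(W) = E[W²] − (E[W])² = 350 − 225 = 125.
Chebyshev's inequality: Pr(|W − μ| ≥ t) ≤ Var(W)/t² = 125/729 = 0.1715.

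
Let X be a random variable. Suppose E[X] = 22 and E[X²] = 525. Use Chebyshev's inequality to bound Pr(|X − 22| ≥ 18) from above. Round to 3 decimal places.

0.127

Var(X) = E[X²] − (E[X])² = 525 − 484 = 41.
Chebyshev's inequality: Pr(|X − μ| ≥ t) ≤ Var(X)/t² = 41/324 = 0.1265.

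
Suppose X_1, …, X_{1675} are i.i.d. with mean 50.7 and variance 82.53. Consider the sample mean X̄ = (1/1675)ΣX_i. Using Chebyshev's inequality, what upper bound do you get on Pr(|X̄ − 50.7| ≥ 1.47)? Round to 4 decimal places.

0.0228

Var(X̄) = Var(X_i)/n = 82.53/1675 = 0.049272.
Chebyshev: Pr(|X̄ − 50.7| ≥ 1.47) ≤ Var(X̄)/(1.47)² = 82.53/(1675·1.47²) = 0.0228.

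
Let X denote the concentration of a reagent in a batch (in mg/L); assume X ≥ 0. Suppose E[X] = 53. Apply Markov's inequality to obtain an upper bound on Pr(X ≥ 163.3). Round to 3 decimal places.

0.325

Markov's inequality: for a non-negative random variable, Pr(X ≥ a) ≤ E[X]/a.
Here E[X] = 53 and a = 163.3, so the bound is 53/163.3 = 0.3246.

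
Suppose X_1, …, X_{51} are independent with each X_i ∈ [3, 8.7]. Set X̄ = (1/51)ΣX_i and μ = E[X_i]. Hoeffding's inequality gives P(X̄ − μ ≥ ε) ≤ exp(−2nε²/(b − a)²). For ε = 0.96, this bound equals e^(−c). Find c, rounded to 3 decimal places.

2.893

c = 2nε²/(b − a)² = 2·51·0.96² / 5.7² = 2.8933.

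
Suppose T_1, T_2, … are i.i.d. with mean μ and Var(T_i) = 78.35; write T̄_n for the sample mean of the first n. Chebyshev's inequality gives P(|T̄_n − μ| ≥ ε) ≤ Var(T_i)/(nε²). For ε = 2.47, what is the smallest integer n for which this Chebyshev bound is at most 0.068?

189

Require 78.35/(n·2.47²) ≤ 0.068, i.e. n ≥ 78.35/(0.068·2.47²) = 188.858.
The smallest integer n is 189.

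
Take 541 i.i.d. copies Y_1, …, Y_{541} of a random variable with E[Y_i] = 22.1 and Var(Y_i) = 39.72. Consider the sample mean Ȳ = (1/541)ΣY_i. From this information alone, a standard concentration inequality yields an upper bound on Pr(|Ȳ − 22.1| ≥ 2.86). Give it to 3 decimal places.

0.009

With mean and variance of each term known, Chebyshev's inequality bounds the deviation of the sum (or sample mean).
Var(Ȳ) = Var(Y_i)/n = 39.72/541 = 0.07342.
Chebyshev: Pr(|Ȳ − 22.1| ≥ 2.86) ≤ Var(Ȳ)/(2.86)² = 39.72/(541·2.86²) = 0.0090.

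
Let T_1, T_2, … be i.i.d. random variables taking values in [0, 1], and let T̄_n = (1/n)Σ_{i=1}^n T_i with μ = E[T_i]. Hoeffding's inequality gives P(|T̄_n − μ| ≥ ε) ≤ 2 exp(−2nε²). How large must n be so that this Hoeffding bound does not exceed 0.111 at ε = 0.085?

201

Require 2·exp(−2nε²) ≤ 0.111, i.e. 2nε² ≥ ln(2/0.111) = 2.891372.
So n ≥ 2.891372 / (2·0.085²) = 200.095.
The smallest integer n is 201.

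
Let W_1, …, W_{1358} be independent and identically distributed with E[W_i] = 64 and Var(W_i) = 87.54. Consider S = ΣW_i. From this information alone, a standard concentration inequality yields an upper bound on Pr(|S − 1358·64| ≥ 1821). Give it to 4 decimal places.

With mean and variance of each term known, Chebyshev's inequality bounds the deviation of the sum (or sample mean).
Var(S) = n·Var(W_i) = 1358·87.54 = 118879.32.
Chebyshev: Pr(|S − 1358·64| ≥ 1821) ≤ Var(S)/1821² = 118879.32/3316041 = 0.0358.

0.0358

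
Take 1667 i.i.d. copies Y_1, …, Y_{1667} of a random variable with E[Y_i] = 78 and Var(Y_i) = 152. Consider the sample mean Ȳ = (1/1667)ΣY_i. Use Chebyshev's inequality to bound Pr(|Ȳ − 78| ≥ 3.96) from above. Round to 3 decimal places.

0.006

Var(Ȳ) = Var(Y_i)/n = 152/1667 = 0.091182.
Chebyshev: Pr(|Ȳ − 78| ≥ 3.96) ≤ Var(Ȳ)/(3.96)² = 152/(1667·3.96²) = 0.0058.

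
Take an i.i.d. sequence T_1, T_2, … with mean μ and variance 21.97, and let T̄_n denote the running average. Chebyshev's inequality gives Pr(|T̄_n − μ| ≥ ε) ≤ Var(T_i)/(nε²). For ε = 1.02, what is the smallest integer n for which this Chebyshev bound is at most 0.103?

206

Require 21.97/(n·1.02²) ≤ 0.103, i.e. n ≥ 21.97/(0.103·1.02²) = 205.018.
The smallest integer n is 206.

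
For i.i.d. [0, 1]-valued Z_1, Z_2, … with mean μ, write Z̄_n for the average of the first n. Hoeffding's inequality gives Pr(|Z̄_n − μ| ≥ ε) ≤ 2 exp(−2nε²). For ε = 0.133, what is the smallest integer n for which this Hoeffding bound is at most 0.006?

Require 2·exp(−2nε²) ≤ 0.006, i.e. 2nε² ≥ ln(2/0.006) = 5.809143.
So n ≥ 5.809143 / (2·0.133²) = 164.202.
The smallest integer n is 165.

165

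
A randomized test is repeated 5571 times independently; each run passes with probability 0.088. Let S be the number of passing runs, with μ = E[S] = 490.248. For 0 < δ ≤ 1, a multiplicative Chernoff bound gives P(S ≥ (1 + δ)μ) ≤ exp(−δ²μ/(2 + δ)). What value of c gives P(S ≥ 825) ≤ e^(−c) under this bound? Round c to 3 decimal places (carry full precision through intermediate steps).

85.200

Write 825 = (1 + δ)μ, so δ = 825/490.248 − 1 = 0.6828218…
Then the exponent is δ²μ/(2 + δ) = (825 − μ)² / (μ·(2 + δ)) = 85.199827.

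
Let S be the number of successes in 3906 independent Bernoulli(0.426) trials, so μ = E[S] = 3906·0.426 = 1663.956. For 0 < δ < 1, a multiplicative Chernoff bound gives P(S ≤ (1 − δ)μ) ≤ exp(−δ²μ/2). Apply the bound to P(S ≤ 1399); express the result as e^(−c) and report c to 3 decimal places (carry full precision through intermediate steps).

Write 1399 = (1 − δ)μ, so δ = 1 − 1399/1663.956 = 0.1592326…
Then the exponent is δ²μ/2 = (μ − 1399)²/(2μ) = 21.094813.

21.095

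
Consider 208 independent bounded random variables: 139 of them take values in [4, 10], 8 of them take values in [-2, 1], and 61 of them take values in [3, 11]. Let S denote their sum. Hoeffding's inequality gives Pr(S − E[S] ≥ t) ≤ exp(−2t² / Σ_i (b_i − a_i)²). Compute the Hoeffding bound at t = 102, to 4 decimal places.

0.0986

Σ(b_i − a_i)² = 139·6² + 8·3² + 61·8² = 8980.
Exponent = 2·102² / 8980 = 2.31715.
Bound = exp(−2.31715) = 0.09855.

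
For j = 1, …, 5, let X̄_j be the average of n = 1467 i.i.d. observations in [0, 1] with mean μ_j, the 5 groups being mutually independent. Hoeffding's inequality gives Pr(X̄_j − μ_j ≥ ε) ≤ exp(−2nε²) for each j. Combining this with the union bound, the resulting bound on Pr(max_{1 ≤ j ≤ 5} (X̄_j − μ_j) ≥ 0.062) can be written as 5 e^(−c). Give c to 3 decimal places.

Union bound over the 5 events: Pr(max_{1 ≤ j ≤ 5} (X̄_j − μ_j) ≥ 0.062) ≤ 5·exp(−2nε²) = 5 exp(−2·1467·0.062²).
So c = 2·1467·0.062² = 11.2783.

11.278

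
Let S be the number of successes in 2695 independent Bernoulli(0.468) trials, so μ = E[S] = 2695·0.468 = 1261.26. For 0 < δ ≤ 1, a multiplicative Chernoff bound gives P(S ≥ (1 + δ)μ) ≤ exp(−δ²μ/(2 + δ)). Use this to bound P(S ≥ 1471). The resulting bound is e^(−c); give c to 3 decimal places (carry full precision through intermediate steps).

Write 1471 = (1 + δ)μ, so δ = 1471/1261.26 − 1 = 0.166294…
Then the exponent is δ²μ/(2 + δ) = (1471 − μ)² / (μ·(2 + δ)) = 16.100542.

16.101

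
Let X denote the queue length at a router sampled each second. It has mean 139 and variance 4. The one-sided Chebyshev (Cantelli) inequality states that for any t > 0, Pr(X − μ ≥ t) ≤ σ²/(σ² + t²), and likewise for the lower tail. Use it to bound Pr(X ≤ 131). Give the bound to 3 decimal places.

Here σ² = 4 and t = 8, so σ² + t² = 68.
Cantelli's bound: 4/68 = 0.0588.

0.059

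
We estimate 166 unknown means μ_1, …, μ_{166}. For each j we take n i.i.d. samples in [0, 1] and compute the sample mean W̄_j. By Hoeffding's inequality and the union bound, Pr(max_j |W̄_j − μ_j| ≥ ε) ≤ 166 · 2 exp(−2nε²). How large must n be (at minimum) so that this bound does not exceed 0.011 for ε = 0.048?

Need 2·166·exp(−2nε²) ≤ 0.011, i.e. exp(−2nε²) ≤ 0.011/332.
So 2nε² ≥ ln(332/0.011) = 10.314995.
Hence n ≥ 10.314995/(2·0.048²) = 2238.497.
The smallest integer n is 2239.

2239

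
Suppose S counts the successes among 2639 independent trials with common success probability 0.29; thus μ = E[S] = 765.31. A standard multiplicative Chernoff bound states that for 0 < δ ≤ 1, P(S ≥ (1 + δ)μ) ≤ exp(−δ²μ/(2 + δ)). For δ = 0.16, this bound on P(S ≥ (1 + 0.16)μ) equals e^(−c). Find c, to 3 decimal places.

9.070

c = δ²μ/(2 + δ) = 0.16²·765.31/(2 + 0.16) = 9.0703.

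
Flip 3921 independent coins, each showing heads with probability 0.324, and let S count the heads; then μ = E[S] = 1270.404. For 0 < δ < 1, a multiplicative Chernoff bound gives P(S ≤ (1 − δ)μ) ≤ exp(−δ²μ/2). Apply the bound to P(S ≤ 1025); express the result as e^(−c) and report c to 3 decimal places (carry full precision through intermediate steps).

Write 1025 = (1 − δ)μ, so δ = 1 − 1025/1270.404 = 0.19317…
Then the exponent is δ²μ/2 = (μ − 1025)²/(2μ) = 23.702351.

23.702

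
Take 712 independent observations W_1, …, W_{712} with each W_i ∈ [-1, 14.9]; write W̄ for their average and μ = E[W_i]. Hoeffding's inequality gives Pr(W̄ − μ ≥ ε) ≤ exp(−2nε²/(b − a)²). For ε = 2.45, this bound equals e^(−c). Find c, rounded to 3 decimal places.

33.810

c = 2nε²/(b − a)² = 2·712·2.45² / 15.9² = 33.8102.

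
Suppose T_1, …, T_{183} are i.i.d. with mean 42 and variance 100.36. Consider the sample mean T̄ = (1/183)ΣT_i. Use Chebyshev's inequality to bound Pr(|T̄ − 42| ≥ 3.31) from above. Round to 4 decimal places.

Var(T̄) = Var(T_i)/n = 100.36/183 = 0.54842.
Chebyshev: Pr(|T̄ − 42| ≥ 3.31) ≤ Var(T̄)/(3.31)² = 100.36/(183·3.31²) = 0.0501.

0.0501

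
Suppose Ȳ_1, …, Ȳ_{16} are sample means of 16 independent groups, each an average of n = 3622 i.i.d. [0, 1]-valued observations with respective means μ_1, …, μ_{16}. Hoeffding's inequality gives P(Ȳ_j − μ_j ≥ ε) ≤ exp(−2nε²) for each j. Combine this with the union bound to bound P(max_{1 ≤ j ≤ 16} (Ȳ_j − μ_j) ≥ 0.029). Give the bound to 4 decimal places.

Per-experiment Hoeffding bound: exp(−2·3622·0.029²) = exp(−6.09220) = 0.0022604.
Union bound over 16 events: 16·0.0022604 = 0.03617.

0.0362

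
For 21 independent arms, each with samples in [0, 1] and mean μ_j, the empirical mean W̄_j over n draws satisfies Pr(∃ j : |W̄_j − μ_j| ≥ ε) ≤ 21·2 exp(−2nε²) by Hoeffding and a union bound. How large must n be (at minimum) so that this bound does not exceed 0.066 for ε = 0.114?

249

Need 2·21·exp(−2nε²) ≤ 0.066, i.e. exp(−2nε²) ≤ 0.066/42.
So 2nε² ≥ ln(42/0.066) = 6.455770.
Hence n ≥ 6.455770/(2·0.114²) = 248.375.
The smallest integer n is 249.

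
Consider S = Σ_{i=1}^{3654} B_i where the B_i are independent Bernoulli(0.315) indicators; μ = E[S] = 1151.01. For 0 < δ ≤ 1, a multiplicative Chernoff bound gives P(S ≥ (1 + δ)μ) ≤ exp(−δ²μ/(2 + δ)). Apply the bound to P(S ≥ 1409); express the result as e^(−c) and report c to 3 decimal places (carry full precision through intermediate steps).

25.999

Write 1409 = (1 + δ)μ, so δ = 1409/1151.01 − 1 = 0.2241423…
Then the exponent is δ²μ/(2 + δ) = (1409 − μ)² / (μ·(2 + δ)) = 25.999445.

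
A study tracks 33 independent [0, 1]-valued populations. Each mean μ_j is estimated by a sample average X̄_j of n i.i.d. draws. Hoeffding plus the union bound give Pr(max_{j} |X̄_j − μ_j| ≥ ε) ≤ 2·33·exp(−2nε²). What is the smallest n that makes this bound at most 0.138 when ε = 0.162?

118

Need 2·33·exp(−2nε²) ≤ 0.138, i.e. exp(−2nε²) ≤ 0.138/66.
So 2nε² ≥ ln(66/0.138) = 6.170156.
Hence n ≥ 6.170156/(2·0.162²) = 117.554.
The smallest integer n is 118.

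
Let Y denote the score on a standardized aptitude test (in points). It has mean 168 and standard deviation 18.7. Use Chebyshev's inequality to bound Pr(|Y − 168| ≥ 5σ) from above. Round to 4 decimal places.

Chebyshev: Pr(|Y − μ| ≥ t) ≤ Var(Y)/t².
Var(Y) = σ² = 18.7² = 349.69.
t = 5·18.7 = 93.5.
Bound = 349.69 / 8742.25 = 0.0400.

0.0400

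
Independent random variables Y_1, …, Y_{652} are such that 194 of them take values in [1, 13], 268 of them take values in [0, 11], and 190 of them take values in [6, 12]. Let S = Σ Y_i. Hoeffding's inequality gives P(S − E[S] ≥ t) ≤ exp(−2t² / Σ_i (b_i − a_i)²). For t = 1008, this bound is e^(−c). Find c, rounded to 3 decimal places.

30.238

Σ(b_i − a_i)² = 194·12² + 268·11² + 190·6² = 67204.
c = 2t² / 67204 = 2·1008² / 67204 = 30.2382.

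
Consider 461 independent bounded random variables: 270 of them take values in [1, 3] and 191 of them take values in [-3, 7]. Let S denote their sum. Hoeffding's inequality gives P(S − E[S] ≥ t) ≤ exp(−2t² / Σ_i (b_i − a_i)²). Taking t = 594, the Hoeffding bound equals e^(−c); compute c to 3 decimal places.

34.969

Σ(b_i − a_i)² = 270·2² + 191·10² = 20180.
c = 2t² / 20180 = 2·594² / 20180 = 34.9689.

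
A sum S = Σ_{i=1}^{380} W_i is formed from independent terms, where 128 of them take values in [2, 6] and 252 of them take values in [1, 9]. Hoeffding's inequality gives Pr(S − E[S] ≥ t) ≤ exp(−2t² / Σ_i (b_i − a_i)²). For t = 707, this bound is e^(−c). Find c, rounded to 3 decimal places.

55.001

Σ(b_i − a_i)² = 128·4² + 252·8² = 18176.
c = 2t² / 18176 = 2·707² / 18176 = 55.0010.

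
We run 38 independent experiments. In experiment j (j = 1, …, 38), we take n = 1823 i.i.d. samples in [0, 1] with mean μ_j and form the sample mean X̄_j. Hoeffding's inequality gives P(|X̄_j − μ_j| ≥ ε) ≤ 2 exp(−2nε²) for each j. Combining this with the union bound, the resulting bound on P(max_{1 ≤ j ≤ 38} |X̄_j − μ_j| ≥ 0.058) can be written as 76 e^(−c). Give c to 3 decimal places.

12.265

Union bound over the 38 events: P(max_{1 ≤ j ≤ 38} |X̄_j − μ_j| ≥ 0.058) ≤ 38·2·exp(−2nε²) = 76 exp(−2·1823·0.058²).
So c = 2·1823·0.058² = 12.2651.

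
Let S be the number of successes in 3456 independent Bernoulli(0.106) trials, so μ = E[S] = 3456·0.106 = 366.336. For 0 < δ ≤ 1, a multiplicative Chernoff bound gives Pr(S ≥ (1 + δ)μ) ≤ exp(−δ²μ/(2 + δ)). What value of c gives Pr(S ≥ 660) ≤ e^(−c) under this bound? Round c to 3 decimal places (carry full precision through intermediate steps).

Write 660 = (1 + δ)μ, so δ = 660/366.336 − 1 = 0.8016247…
Then the exponent is δ²μ/(2 + δ) = (660 − μ)² / (μ·(2 + δ)) = 84.025645.

84.026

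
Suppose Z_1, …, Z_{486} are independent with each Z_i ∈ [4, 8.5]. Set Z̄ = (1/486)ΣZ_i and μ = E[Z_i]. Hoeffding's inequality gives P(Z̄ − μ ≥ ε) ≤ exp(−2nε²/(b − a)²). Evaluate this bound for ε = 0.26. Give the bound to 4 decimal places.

0.0390

Exponent: 2nε²/(b − a)² = 2·486·0.26² / 4.5² = 3.24480.
Bound = exp(−3.24480) = 0.03898.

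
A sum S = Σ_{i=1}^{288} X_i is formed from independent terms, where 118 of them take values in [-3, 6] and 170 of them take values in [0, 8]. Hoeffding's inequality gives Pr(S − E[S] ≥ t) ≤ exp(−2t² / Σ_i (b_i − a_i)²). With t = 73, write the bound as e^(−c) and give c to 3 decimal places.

0.521

Σ(b_i − a_i)² = 118·9² + 170·8² = 20438.
c = 2t² / 20438 = 2·73² / 20438 = 0.5215.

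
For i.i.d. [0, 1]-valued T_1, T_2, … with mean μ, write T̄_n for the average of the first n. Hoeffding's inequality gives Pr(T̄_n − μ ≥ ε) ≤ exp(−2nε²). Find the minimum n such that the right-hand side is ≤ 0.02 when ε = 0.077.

Require exp(−2nε²) ≤ 0.02, i.e. 2nε² ≥ ln(1/0.02) = 3.912023.
So n ≥ 3.912023 / (2·0.077²) = 329.906.
The smallest integer n is 330.

330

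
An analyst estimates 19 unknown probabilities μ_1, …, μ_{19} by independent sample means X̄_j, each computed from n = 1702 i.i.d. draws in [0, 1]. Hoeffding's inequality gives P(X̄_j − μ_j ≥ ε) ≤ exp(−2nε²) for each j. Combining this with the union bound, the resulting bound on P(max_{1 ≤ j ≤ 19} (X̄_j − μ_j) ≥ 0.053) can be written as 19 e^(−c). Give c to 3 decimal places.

9.562

Union bound over the 19 events: P(max_{1 ≤ j ≤ 19} (X̄_j − μ_j) ≥ 0.053) ≤ 19·exp(−2nε²) = 19 exp(−2·1702·0.053²).
So c = 2·1702·0.053² = 9.5618.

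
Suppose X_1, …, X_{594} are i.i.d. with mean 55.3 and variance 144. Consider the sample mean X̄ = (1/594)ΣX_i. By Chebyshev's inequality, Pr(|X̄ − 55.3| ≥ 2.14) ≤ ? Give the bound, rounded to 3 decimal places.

Var(X̄) = Var(X_i)/n = 144/594 = 0.24242.
Chebyshev: Pr(|X̄ − 55.3| ≥ 2.14) ≤ Var(X̄)/(2.14)² = 144/(594·2.14²) = 0.0529.

0.053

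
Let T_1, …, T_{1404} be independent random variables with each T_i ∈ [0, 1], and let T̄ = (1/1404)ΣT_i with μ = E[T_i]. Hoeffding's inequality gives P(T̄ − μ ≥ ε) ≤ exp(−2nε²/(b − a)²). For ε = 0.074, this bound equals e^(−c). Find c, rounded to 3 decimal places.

15.377

c = 2nε²/(b − a)² = 2·1404·0.074² / 1² = 15.3766.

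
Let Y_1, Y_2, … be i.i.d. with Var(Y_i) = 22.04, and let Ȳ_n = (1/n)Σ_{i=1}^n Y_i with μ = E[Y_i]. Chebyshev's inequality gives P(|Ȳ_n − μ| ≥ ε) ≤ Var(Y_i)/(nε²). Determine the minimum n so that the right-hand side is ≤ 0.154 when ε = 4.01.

9

Require 22.04/(n·4.01²) ≤ 0.154, i.e. n ≥ 22.04/(0.154·4.01²) = 8.900.
The smallest integer n is 9.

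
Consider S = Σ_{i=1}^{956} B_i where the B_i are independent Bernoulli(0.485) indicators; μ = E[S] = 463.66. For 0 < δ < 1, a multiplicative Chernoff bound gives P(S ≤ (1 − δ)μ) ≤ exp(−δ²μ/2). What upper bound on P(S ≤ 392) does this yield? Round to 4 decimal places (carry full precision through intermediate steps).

0.0039

Write 392 = (1 − δ)μ, so δ = 1 − 392/463.66 = 0.1545529…
Then the exponent is δ²μ/2 = (μ − 392)²/(2μ) = 5.537631.
Bound = exp(−5.537631) = 0.00394.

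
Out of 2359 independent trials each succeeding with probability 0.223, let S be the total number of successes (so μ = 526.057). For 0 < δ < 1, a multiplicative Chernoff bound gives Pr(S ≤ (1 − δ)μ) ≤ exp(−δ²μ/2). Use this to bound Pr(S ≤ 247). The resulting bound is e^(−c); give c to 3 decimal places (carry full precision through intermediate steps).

Write 247 = (1 − δ)μ, so δ = 1 − 247/526.057 = 0.5304691…
Then the exponent is δ²μ/2 = (μ − 247)²/(2μ) = 74.015562.

74.016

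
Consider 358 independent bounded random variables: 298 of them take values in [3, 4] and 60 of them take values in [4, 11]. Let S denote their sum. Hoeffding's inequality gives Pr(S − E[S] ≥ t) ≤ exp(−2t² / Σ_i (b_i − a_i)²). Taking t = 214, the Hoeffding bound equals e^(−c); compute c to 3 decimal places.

Σ(b_i − a_i)² = 298·1² + 60·7² = 3238.
c = 2t² / 3238 = 2·214² / 3238 = 28.2866.

28.287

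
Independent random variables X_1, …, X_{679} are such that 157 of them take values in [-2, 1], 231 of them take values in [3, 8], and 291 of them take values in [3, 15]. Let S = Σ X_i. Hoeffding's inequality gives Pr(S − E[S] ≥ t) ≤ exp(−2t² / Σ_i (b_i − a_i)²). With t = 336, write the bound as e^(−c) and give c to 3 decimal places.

Σ(b_i − a_i)² = 157·3² + 231·5² + 291·12² = 49092.
c = 2t² / 49092 = 2·336² / 49092 = 4.5994.

4.599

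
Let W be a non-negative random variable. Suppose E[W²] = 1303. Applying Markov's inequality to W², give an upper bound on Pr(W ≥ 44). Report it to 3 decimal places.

Since W ≥ 0, the event {W ≥ 44} is the same as {W² ≥ 1936}.
Markov's inequality applied to W² gives Pr(W² ≥ 1936) ≤ E[W²]/1936 = 1303/1936 = 0.6730.

0.673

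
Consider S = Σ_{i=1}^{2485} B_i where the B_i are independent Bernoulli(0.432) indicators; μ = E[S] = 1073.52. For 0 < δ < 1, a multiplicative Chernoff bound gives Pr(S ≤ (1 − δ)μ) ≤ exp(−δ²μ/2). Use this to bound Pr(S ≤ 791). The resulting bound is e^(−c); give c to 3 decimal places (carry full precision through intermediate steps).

37.176

Write 791 = (1 − δ)μ, so δ = 1 − 791/1073.52 = 0.2631716…
Then the exponent is δ²μ/2 = (μ − 791)²/(2μ) = 37.175623.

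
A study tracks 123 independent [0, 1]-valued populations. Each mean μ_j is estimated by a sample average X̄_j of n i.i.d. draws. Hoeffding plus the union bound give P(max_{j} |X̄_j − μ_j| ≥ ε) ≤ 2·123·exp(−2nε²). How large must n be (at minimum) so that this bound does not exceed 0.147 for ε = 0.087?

Need 2·123·exp(−2nε²) ≤ 0.147, i.e. exp(−2nε²) ≤ 0.147/246.
So 2nε² ≥ ln(246/0.147) = 7.422654.
Hence n ≥ 7.422654/(2·0.087²) = 490.333.
The smallest integer n is 491.

491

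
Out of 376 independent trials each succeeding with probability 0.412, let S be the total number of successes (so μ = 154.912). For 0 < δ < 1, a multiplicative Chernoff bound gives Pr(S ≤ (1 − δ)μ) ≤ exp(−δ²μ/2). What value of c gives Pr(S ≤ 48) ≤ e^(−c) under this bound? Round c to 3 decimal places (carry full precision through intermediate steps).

36.892

Write 48 = (1 − δ)μ, so δ = 1 − 48/154.912 = 0.6901467…
Then the exponent is δ²μ/2 = (μ − 48)²/(2μ) = 36.892480.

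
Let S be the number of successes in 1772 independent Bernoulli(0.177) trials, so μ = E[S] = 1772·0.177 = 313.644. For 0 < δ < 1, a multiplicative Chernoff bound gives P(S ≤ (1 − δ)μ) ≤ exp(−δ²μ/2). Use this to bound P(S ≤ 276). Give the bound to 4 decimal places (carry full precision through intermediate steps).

0.1045

Write 276 = (1 − δ)μ, so δ = 1 − 276/313.644 = 0.1200214…
Then the exponent is δ²μ/2 = (μ − 276)²/(2μ) = 2.259043.
Bound = exp(−2.259043) = 0.10445.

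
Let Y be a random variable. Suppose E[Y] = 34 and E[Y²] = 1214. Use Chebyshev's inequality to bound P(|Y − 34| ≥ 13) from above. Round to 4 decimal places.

0.3432

Var(Y) = E[Y²] − (E[Y])² = 1214 − 1156 = 58.
Chebyshev's inequality: P(|Y − μ| ≥ t) ≤ Var(Y)/t² = 58/169 = 0.3432.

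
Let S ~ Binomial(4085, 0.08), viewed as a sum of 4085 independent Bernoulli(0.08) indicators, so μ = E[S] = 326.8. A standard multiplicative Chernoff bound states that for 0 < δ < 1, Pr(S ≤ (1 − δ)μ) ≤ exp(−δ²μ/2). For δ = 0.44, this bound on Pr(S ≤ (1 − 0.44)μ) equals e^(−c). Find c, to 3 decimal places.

c = δ²μ/2 = 0.44²·326.8/2 = 31.6342.

31.634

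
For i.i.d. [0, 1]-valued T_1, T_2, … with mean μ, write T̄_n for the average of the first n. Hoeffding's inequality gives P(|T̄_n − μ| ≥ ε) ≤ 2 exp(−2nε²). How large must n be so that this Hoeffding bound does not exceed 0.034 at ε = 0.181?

63

Require 2·exp(−2nε²) ≤ 0.034, i.e. 2nε² ≥ ln(2/0.034) = 4.074542.
So n ≥ 4.074542 / (2·0.181²) = 62.186.
The smallest integer n is 63.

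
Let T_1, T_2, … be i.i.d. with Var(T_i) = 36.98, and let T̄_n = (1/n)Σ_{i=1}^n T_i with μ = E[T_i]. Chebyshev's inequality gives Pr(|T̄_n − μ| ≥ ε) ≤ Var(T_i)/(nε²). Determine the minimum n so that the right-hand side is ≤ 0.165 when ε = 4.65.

11

Require 36.98/(n·4.65²) ≤ 0.165, i.e. n ≥ 36.98/(0.165·4.65²) = 10.365.
The smallest integer n is 11.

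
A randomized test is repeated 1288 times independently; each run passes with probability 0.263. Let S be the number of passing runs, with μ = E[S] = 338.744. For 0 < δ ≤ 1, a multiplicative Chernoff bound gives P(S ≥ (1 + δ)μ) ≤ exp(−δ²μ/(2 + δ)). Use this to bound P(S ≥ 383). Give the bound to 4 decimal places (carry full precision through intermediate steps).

0.0663

Write 383 = (1 + δ)μ, so δ = 383/338.744 − 1 = 0.1306473…
Then the exponent is δ²μ/(2 + δ) = (383 − μ)² / (μ·(2 + δ)) = 2.713696.
Bound = exp(−2.713696) = 0.06629.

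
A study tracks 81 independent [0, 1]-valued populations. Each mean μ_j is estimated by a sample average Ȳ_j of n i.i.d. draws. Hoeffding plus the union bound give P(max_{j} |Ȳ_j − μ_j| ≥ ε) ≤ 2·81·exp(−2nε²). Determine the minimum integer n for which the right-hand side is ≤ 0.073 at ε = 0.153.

165

Need 2·81·exp(−2nε²) ≤ 0.073, i.e. exp(−2nε²) ≤ 0.073/162.
So 2nε² ≥ ln(162/0.073) = 7.704892.
Hence n ≥ 7.704892/(2·0.153²) = 164.571.
The smallest integer n is 165.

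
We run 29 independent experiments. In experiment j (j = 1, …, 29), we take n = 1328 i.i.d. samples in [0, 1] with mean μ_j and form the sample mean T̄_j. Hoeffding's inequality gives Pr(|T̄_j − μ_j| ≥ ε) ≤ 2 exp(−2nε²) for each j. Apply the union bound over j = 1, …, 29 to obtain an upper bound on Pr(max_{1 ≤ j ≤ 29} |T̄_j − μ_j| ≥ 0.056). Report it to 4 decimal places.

0.0140

Per-experiment Hoeffding bound: 2·exp(−2·1328·0.056²) = 2·exp(−8.32922) = 0.00048272.
Union bound over 29 events: 29·0.00048272 = 0.01400.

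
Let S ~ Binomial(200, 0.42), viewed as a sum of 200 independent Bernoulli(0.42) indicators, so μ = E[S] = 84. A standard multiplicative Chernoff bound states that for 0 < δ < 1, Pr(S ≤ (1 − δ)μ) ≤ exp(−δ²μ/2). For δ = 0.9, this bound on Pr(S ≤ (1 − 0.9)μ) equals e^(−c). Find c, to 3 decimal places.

34.020

c = δ²μ/2 = 0.9²·84/2 = 34.0200.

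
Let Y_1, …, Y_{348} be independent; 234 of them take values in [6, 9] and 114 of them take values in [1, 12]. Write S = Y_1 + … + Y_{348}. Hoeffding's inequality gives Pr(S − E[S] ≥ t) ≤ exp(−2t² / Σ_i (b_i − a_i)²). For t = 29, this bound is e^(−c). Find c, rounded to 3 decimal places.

Σ(b_i − a_i)² = 234·3² + 114·11² = 15900.
c = 2t² / 15900 = 2·29² / 15900 = 0.1058.

0.106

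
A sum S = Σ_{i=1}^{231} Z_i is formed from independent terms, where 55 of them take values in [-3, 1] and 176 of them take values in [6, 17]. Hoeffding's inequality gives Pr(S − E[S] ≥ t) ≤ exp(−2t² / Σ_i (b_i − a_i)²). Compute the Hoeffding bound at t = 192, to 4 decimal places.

Σ(b_i − a_i)² = 55·4² + 176·11² = 22176.
Exponent = 2·192² / 22176 = 3.32468.
Bound = exp(−3.32468) = 0.03598.

0.0360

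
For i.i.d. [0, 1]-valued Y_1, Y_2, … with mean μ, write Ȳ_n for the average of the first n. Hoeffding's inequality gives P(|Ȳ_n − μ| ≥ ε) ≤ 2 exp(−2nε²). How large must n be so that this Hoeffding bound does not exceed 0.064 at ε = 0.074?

315

Require 2·exp(−2nε²) ≤ 0.064, i.e. 2nε² ≥ ln(2/0.064) = 3.442019.
So n ≥ 3.442019 / (2·0.074²) = 314.282.
The smallest integer n is 315.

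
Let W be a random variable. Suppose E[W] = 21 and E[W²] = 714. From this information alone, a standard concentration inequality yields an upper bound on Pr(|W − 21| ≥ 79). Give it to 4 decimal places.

0.0437

The first two moments determine the variance, so Chebyshev's inequality is the sharpest standard bound available.
Var(W) = E[W²] − (E[W])² = 714 − 441 = 273.
Chebyshev's inequality: Pr(|W − μ| ≥ t) ≤ Var(W)/t² = 273/6241 = 0.0437.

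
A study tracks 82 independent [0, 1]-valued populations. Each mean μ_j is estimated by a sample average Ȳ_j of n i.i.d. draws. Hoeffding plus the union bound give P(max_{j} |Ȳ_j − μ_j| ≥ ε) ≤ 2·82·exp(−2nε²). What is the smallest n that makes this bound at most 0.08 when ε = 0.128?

Need 2·82·exp(−2nε²) ≤ 0.08, i.e. exp(−2nε²) ≤ 0.08/164.
So 2nε² ≥ ln(164/0.08) = 7.625595.
Hence n ≥ 7.625595/(2·0.128²) = 232.715.
The smallest integer n is 233.

233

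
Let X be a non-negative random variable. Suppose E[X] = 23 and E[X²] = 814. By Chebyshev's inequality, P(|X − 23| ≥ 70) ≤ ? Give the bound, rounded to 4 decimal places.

Var(X) = E[X²] − (E[X])² = 814 − 529 = 285.
Chebyshev's inequality: P(|X − μ| ≥ t) ≤ Var(X)/t² = 285/4900 = 0.0582.

0.0582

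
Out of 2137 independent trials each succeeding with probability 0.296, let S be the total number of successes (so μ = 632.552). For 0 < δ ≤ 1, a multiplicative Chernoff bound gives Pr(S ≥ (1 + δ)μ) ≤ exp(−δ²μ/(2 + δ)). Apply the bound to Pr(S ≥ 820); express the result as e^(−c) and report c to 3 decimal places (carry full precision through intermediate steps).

Write 820 = (1 + δ)μ, so δ = 820/632.552 − 1 = 0.2963361…
Then the exponent is δ²μ/(2 + δ) = (820 − μ)² / (μ·(2 + δ)) = 24.189669.

24.190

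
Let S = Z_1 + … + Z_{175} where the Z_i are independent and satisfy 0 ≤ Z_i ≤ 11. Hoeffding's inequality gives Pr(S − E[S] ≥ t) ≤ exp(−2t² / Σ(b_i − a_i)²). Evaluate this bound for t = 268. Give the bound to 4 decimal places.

0.0011

Σ(b_i − a_i)² = 175·(11)² = 21175.
Exponent = 2·268²/21175 = 6.7838.
Bound = exp(−6.7838) = 0.00113.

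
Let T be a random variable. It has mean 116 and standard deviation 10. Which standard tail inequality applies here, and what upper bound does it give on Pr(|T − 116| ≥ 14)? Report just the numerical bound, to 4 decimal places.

Mean and variance are known, so Chebyshev's inequality applies.
Chebyshev: Pr(|T − μ| ≥ t) ≤ Var(T)/t².
Var(T) = σ² = 10² = 100.
Bound = 100 / 196 = 0.5102.

0.5102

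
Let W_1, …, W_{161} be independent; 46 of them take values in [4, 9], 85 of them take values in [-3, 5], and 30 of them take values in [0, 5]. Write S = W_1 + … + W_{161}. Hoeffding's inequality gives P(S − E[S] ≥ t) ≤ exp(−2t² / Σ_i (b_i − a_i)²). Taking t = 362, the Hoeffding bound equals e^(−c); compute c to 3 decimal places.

35.707

Σ(b_i − a_i)² = 46·5² + 85·8² + 30·5² = 7340.
c = 2t² / 7340 = 2·362² / 7340 = 35.7068.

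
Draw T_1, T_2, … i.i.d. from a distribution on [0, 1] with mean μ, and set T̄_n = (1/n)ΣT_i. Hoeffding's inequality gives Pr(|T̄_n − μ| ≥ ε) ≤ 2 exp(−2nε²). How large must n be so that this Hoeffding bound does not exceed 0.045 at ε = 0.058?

564

Require 2·exp(−2nε²) ≤ 0.045, i.e. 2nε² ≥ ln(2/0.045) = 3.794240.
So n ≥ 3.794240 / (2·0.058²) = 563.948.
The smallest integer n is 564.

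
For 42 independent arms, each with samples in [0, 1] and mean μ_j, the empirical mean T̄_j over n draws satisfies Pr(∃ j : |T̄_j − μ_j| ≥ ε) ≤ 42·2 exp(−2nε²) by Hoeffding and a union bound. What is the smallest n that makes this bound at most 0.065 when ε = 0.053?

1276

Need 2·42·exp(−2nε²) ≤ 0.065, i.e. exp(−2nε²) ≤ 0.065/84.
So 2nε² ≥ ln(84/0.065) = 7.164185.
Hence n ≥ 7.164185/(2·0.053²) = 1275.220.
The smallest integer n is 1276.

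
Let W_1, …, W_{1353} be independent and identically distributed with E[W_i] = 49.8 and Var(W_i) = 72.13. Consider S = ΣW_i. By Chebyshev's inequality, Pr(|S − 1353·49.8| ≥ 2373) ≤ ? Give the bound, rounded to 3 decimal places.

Var(S) = n·Var(W_i) = 1353·72.13 = 97591.89.
Chebyshev: Pr(|S − 1353·49.8| ≥ 2373) ≤ Var(S)/2373² = 97591.89/5631129 = 0.0173.

0.017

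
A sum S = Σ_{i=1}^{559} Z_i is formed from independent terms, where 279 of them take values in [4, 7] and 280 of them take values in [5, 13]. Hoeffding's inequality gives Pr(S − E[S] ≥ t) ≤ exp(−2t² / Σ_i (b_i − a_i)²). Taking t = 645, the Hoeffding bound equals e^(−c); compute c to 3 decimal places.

Σ(b_i − a_i)² = 279·3² + 280·8² = 20431.
c = 2t² / 20431 = 2·645² / 20431 = 40.7249.

40.725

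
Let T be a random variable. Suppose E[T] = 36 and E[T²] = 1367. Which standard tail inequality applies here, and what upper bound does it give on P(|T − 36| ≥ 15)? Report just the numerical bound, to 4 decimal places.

0.3156

The first two moments determine the variance, so Chebyshev's inequality is the sharpest standard bound available.
Var(T) = E[T²] − (E[T])² = 1367 − 1296 = 71.
Chebyshev's inequality: P(|T − μ| ≥ t) ≤ Var(T)/t² = 71/225 = 0.3156.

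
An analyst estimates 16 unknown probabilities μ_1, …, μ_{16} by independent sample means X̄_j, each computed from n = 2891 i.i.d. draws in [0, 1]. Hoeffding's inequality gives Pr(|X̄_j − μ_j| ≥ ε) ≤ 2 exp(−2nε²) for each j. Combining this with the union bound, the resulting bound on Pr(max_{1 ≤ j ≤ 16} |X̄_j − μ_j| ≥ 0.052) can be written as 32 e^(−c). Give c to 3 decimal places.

Union bound over the 16 events: Pr(max_{1 ≤ j ≤ 16} |X̄_j − μ_j| ≥ 0.052) ≤ 16·2·exp(−2nε²) = 32 exp(−2·2891·0.052²).
So c = 2·2891·0.052² = 15.6345.

15.635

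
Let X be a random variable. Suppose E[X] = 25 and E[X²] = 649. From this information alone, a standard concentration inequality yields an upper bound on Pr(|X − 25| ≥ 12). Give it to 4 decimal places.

0.1667

The first two moments determine the variance, so Chebyshev's inequality is the sharpest standard bound available.
Var(X) = E[X²] − (E[X])² = 649 − 625 = 24.
Chebyshev's inequality: Pr(|X − μ| ≥ t) ≤ Var(X)/t² = 24/144 = 0.1667.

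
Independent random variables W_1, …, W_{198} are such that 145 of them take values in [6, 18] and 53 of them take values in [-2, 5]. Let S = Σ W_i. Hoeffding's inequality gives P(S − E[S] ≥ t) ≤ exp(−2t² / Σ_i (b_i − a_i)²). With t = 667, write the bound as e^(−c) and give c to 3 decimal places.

Σ(b_i − a_i)² = 145·12² + 53·7² = 23477.
c = 2t² / 23477 = 2·667² / 23477 = 37.9000.

37.900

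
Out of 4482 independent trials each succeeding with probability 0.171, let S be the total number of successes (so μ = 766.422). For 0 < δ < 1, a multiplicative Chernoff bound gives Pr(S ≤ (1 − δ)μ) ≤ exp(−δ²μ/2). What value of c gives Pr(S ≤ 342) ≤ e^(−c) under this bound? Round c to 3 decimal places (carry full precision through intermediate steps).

Write 342 = (1 − δ)μ, so δ = 1 − 342/766.422 = 0.5537706…
Then the exponent is δ²μ/2 = (μ − 342)²/(2μ) = 117.516221.

117.516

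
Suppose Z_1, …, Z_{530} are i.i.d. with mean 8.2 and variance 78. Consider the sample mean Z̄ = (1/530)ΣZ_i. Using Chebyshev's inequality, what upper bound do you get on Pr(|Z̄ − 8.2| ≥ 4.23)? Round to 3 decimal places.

Var(Z̄) = Var(Z_i)/n = 78/530 = 0.14717.
Chebyshev: Pr(|Z̄ − 8.2| ≥ 4.23) ≤ Var(Z̄)/(4.23)² = 78/(530·4.23²) = 0.0082.

0.008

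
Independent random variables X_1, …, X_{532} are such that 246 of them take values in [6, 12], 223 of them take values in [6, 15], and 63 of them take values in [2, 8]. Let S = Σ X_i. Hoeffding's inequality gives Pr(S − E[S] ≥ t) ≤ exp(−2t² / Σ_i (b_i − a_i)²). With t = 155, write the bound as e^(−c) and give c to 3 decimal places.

1.646

Σ(b_i − a_i)² = 246·6² + 223·9² + 63·6² = 29187.
c = 2t² / 29187 = 2·155² / 29187 = 1.6463.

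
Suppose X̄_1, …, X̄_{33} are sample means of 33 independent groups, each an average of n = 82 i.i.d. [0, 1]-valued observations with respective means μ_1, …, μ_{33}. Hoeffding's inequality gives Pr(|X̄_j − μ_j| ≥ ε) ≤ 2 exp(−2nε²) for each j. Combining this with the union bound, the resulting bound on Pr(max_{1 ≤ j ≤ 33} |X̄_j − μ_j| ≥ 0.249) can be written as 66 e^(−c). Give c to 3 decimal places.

Union bound over the 33 events: Pr(max_{1 ≤ j ≤ 33} |X̄_j − μ_j| ≥ 0.249) ≤ 33·2·exp(−2nε²) = 66 exp(−2·82·0.249²).
So c = 2·82·0.249² = 10.1682.

10.168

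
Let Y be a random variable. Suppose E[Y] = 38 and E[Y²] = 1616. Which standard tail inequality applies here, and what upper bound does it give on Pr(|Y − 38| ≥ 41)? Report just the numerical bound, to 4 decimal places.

0.1023

The first two moments determine the variance, so Chebyshev's inequality is the sharpest standard bound available.
Var(Y) = E[Y²] − (E[Y])² = 1616 − 1444 = 172.
Chebyshev's inequality: Pr(|Y − μ| ≥ t) ≤ Var(Y)/t² = 172/1681 = 0.1023.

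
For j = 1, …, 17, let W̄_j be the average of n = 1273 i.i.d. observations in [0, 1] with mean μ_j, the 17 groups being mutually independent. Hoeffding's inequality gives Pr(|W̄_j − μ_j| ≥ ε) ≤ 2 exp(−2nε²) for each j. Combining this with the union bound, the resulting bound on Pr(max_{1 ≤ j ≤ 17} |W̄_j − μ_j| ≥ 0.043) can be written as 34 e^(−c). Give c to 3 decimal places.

Union bound over the 17 events: Pr(max_{1 ≤ j ≤ 17} |W̄_j − μ_j| ≥ 0.043) ≤ 17·2·exp(−2nε²) = 34 exp(−2·1273·0.043²).
So c = 2·1273·0.043² = 4.7076.

4.708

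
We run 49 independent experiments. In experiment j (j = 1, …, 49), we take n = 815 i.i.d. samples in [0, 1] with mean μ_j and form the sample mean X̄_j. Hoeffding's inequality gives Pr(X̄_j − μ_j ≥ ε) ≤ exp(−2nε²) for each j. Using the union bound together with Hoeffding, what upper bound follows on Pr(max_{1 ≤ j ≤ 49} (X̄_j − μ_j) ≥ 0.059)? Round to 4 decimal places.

0.1683

Per-experiment Hoeffding bound: exp(−2·815·0.059²) = exp(−5.67403) = 0.003434.
Union bound over 49 events: 49·0.003434 = 0.16827.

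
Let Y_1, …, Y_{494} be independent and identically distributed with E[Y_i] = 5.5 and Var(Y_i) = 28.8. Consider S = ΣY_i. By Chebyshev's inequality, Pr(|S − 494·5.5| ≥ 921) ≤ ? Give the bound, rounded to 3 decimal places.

0.017

Var(S) = n·Var(Y_i) = 494·28.8 = 14227.2.
Chebyshev: Pr(|S − 494·5.5| ≥ 921) ≤ Var(S)/921² = 14227.2/848241 = 0.0168.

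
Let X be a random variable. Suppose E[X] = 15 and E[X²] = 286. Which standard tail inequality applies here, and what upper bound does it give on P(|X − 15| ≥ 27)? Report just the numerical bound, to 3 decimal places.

0.084

The first two moments determine the variance, so Chebyshev's inequality is the sharpest standard bound available.
Var(X) = E[X²] − (E[X])² = 286 − 225 = 61.
Chebyshev's inequality: P(|X − μ| ≥ t) ≤ Var(X)/t² = 61/729 = 0.0837.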